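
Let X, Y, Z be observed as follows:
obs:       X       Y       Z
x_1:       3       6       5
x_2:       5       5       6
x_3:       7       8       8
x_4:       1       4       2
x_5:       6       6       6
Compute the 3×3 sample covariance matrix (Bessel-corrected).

Step 1 — column means:
  mean(X) = (3 + 5 + 7 + 1 + 6) / 5 = 22/5 = 4.4
  mean(Y) = (6 + 5 + 8 + 4 + 6) / 5 = 29/5 = 5.8
  mean(Z) = (5 + 6 + 8 + 2 + 6) / 5 = 27/5 = 5.4

Step 2 — sample covariance S[i,j] = (1/(n-1)) · Σ_k (x_{k,i} - mean_i) · (x_{k,j} - mean_j), with n-1 = 4.
  S[X,X] = ((-1.4)·(-1.4) + (0.6)·(0.6) + (2.6)·(2.6) + (-3.4)·(-3.4) + (1.6)·(1.6)) / 4 = 23.2/4 = 5.8
  S[X,Y] = ((-1.4)·(0.2) + (0.6)·(-0.8) + (2.6)·(2.2) + (-3.4)·(-1.8) + (1.6)·(0.2)) / 4 = 11.4/4 = 2.85
  S[X,Z] = ((-1.4)·(-0.4) + (0.6)·(0.6) + (2.6)·(2.6) + (-3.4)·(-3.4) + (1.6)·(0.6)) / 4 = 20.2/4 = 5.05
  S[Y,Y] = ((0.2)·(0.2) + (-0.8)·(-0.8) + (2.2)·(2.2) + (-1.8)·(-1.8) + (0.2)·(0.2)) / 4 = 8.8/4 = 2.2
  S[Y,Z] = ((0.2)·(-0.4) + (-0.8)·(0.6) + (2.2)·(2.6) + (-1.8)·(-3.4) + (0.2)·(0.6)) / 4 = 11.4/4 = 2.85
  S[Z,Z] = ((-0.4)·(-0.4) + (0.6)·(0.6) + (2.6)·(2.6) + (-3.4)·(-3.4) + (0.6)·(0.6)) / 4 = 19.2/4 = 4.8

S is symmetric (S[j,i] = S[i,j]). Assembling:

S = [[5.8, 2.85, 5.05],
 [2.85, 2.2, 2.85],
 [5.05, 2.85, 4.8]]


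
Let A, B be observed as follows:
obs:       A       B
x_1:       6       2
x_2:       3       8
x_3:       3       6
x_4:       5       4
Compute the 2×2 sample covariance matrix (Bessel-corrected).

Step 1 — column means:
  mean(A) = (6 + 3 + 3 + 5) / 4 = 17/4 = 4.25
  mean(B) = (2 + 8 + 6 + 4) / 4 = 20/4 = 5

Step 2 — sample covariance S[i,j] = (1/(n-1)) · Σ_k (x_{k,i} - mean_i) · (x_{k,j} - mean_j), with n-1 = 3.
  S[A,A] = ((1.75)·(1.75) + (-1.25)·(-1.25) + (-1.25)·(-1.25) + (0.75)·(0.75)) / 3 = 6.75/3 = 2.25
  S[A,B] = ((1.75)·(-3) + (-1.25)·(3) + (-1.25)·(1) + (0.75)·(-1)) / 3 = -11/3 = -3.6667
  S[B,B] = ((-3)·(-3) + (3)·(3) + (1)·(1) + (-1)·(-1)) / 3 = 20/3 = 6.6667

S is symmetric (S[j,i] = S[i,j]). Assembling:

S = [[2.25, -3.6667],
 [-3.6667, 6.6667]]


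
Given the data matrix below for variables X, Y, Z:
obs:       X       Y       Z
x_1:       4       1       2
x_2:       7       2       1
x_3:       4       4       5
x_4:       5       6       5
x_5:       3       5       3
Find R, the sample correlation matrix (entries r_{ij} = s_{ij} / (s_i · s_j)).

Step 1 — column means:
  mean(X) = (4 + 7 + 4 + 5 + 3) / 5 = 23/5 = 4.6
  mean(Y) = (1 + 2 + 4 + 6 + 5) / 5 = 18/5 = 3.6
  mean(Z) = (2 + 1 + 5 + 5 + 3) / 5 = 16/5 = 3.2

Step 2 — sample variances and covariances s[i,j] = (1/(n-1)) · Σ_k (x_{k,i} - mean_i) · (x_{k,j} - mean_j), with n-1 = 4:
  s[X,X] = ((-0.6)·(-0.6) + (2.4)·(2.4) + (-0.6)·(-0.6) + (0.4)·(0.4) + (-1.6)·(-1.6)) / 4 = 9.2/4 = 2.3
  s[X,Y] = ((-0.6)·(-2.6) + (2.4)·(-1.6) + (-0.6)·(0.4) + (0.4)·(2.4) + (-1.6)·(1.4)) / 4 = -3.8/4 = -0.95
  s[X,Z] = ((-0.6)·(-1.2) + (2.4)·(-2.2) + (-0.6)·(1.8) + (0.4)·(1.8) + (-1.6)·(-0.2)) / 4 = -4.6/4 = -1.15
  s[Y,Y] = ((-2.6)·(-2.6) + (-1.6)·(-1.6) + (0.4)·(0.4) + (2.4)·(2.4) + (1.4)·(1.4)) / 4 = 17.2/4 = 4.3
  s[Y,Z] = ((-2.6)·(-1.2) + (-1.6)·(-2.2) + (0.4)·(1.8) + (2.4)·(1.8) + (1.4)·(-0.2)) / 4 = 11.4/4 = 2.85
  s[Z,Z] = ((-1.2)·(-1.2) + (-2.2)·(-2.2) + (1.8)·(1.8) + (1.8)·(1.8) + (-0.2)·(-0.2)) / 4 = 12.8/4 = 3.2
  Sample standard deviations s_i = √(s[i,i]):
  s(X) = √(2.3) = 1.5166
  s(Y) = √(4.3) = 2.0736
  s(Z) = √(3.2) = 1.7889

Step 3 — r_{ij} = s_{ij} / (s_i · s_j):
  r[X,X] = 1 (diagonal).
  r[X,Y] = -0.95 / (1.5166 · 2.0736) = -0.95 / 3.1448 = -0.3021
  r[X,Z] = -1.15 / (1.5166 · 1.7889) = -1.15 / 2.7129 = -0.4239
  r[Y,Y] = 1 (diagonal).
  r[Y,Z] = 2.85 / (2.0736 · 1.7889) = 2.85 / 3.7094 = 0.7683
  r[Z,Z] = 1 (diagonal).

R is symmetric with unit diagonal. Assembling:

R = [[1, -0.3021, -0.4239],
 [-0.3021, 1, 0.7683],
 [-0.4239, 0.7683, 1]]


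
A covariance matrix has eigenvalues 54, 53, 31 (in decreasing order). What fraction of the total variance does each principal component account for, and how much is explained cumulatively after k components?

Step 1 — total variance = trace(Sigma) = Σ λ_i = 54 + 53 + 31 = 138.

Step 2 — fraction explained by component i = λ_i / Σ λ:
  PC1: 54/138 = 0.3913
  PC2: 53/138 = 0.3841
  PC3: 31/138 = 0.2246

Step 3 — cumulative fraction after k components = (λ_1 + ... + λ_k) / Σ λ:
  k = 1: 54/138 = 0.3913
  k = 2: (54 + 53)/138 = 107/138 = 0.7754
  k = 3: (54 + 53 + 31)/138 = 138/138 = 1

Summary (fraction, with percent):

explained: PC1 0.3913 (39.13%), PC2 0.3841 (38.41%), PC3 0.2246 (22.46%);  cumulative: 0.3913, 0.7754, 1


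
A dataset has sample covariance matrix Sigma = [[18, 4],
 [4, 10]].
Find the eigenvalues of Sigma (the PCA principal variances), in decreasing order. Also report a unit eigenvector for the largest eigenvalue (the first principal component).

Step 1 — characteristic polynomial of 2×2 Sigma:
  det(Sigma - λI) = λ² - trace · λ + det = 0.
  trace = 18 + 10 = 28, det = 18·10 - (4)² = 164.
Step 2 — discriminant:
  Δ = trace² - 4·det = 784 - 656 = 128.
Step 3 — eigenvalues:
  λ = (trace ± √Δ)/2 = (28 ± 11.3137)/2,
  λ_1 = 19.6569,  λ_2 = 8.3431.

Step 4 — unit eigenvector for λ_1: solve (Sigma - λ_1 I)v = 0. First row:
  (18 - 19.6569)·v_x + (4)·v_y = 0, i.e. (-1.6569)·v_x + (4)·v_y = 0,
  so v ∝ (b, λ_1 - a) = (4, 1.6569) = u.
  ||u|| = √((4)² + (1.6569)²) = √(18.7452) ≈ 4.3296,
  v_1 = u/||u|| ≈ (0.9239, 0.3827) (||v_1|| = 1).

λ_1 = 19.6569,  λ_2 = 8.3431;  v_1 ≈ (0.9239, 0.3827)


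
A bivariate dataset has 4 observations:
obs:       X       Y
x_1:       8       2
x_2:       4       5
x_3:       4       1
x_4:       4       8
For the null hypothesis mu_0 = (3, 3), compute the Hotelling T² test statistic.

Step 1 — sample mean vector:
  mean(X) = (8 + 4 + 4 + 4) / 4 = 20/4 = 5
  mean(Y) = (2 + 5 + 1 + 8) / 4 = 16/4 = 4
  x̄ = (5, 4),  deviation x̄ - mu_0 = (5, 4) - (3, 3) = (2, 1).

Step 2 — sample covariance matrix, S[i,j] = (1/(n-1)) · Σ_k (x_{k,i} - mean_i) · (x_{k,j} - mean_j), divisor n-1 = 3:
  S[X,X] = ((3)·(3) + (-1)·(-1) + (-1)·(-1) + (-1)·(-1)) / 3 = 12/3 = 4
  S[X,Y] = ((3)·(-2) + (-1)·(1) + (-1)·(-3) + (-1)·(4)) / 3 = -8/3 = -2.6667
  S[Y,Y] = ((-2)·(-2) + (1)·(1) + (-3)·(-3) + (4)·(4)) / 3 = 30/3 = 10
  S = [[4, -2.6667],
 [-2.6667, 10]].

Step 3 — invert S. det(S) = 4·10 - (-2.6667)² = 32.8889.
  S^{-1} = (1/det) · [[d, -b], [-b, a]] = [[0.3041, 0.0811],
 [0.0811, 0.1216]].

Step 4 — quadratic form (x̄ - mu_0)^T · S^{-1} · (x̄ - mu_0):
  S^{-1} · (x̄ - mu_0) = (0.6892, 0.2838),
  (x̄ - mu_0)^T · [...] = (2)·(0.6892) + (1)·(0.2838) = 1.6622.

Step 5 — scale by n: T² = 4 · 1.6622 = 6.6486.

T² ≈ 6.6486


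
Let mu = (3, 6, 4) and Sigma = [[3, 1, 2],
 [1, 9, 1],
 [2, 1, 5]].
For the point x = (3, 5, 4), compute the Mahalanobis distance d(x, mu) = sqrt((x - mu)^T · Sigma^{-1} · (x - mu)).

Step 1 — centre the observation: (x - mu) = (0, -1, 0).

Step 2 — invert Sigma (cofactor / det for 3×3, or solve directly):
  Sigma^{-1} = [[0.4632, -0.0316, -0.1789],
 [-0.0316, 0.1158, -0.0105],
 [-0.1789, -0.0105, 0.2737]].

Step 3 — form the quadratic (x - mu)^T · Sigma^{-1} · (x - mu):
  Sigma^{-1} · (x - mu) = (0.0316, -0.1158, 0.0105).
  (x - mu)^T · [Sigma^{-1} · (x - mu)] = (0)·(0.0316) + (-1)·(-0.1158) + (0)·(0.0105) = 0.1158.

Step 4 — take square root: d = √(0.1158) ≈ 0.3403.

d(x, mu) = √(0.1158) ≈ 0.3403


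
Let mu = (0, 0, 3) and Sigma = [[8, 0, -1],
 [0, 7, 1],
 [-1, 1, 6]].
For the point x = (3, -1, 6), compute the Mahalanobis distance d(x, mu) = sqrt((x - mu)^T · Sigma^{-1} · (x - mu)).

Step 1 — centre the observation: (x - mu) = (3, -1, 3).

Step 2 — invert Sigma (cofactor / det for 3×3, or solve directly):
  Sigma^{-1} = [[0.1277, -0.0031, 0.0218],
 [-0.0031, 0.1464, -0.0249],
 [0.0218, -0.0249, 0.1745]].

Step 3 — form the quadratic (x - mu)^T · Sigma^{-1} · (x - mu):
  Sigma^{-1} · (x - mu) = (0.4517, -0.2305, 0.6137).
  (x - mu)^T · [Sigma^{-1} · (x - mu)] = (3)·(0.4517) + (-1)·(-0.2305) + (3)·(0.6137) = 3.4268.

Step 4 — take square root: d = √(3.4268) ≈ 1.8512.

d(x, mu) = √(3.4268) ≈ 1.8512


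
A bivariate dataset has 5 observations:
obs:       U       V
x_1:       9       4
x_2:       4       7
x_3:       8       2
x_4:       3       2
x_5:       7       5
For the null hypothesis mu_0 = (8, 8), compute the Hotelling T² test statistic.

Step 1 — sample mean vector:
  mean(U) = (9 + 4 + 8 + 3 + 7) / 5 = 31/5 = 6.2
  mean(V) = (4 + 7 + 2 + 2 + 5) / 5 = 20/5 = 4
  x̄ = (6.2, 4),  deviation x̄ - mu_0 = (6.2, 4) - (8, 8) = (-1.8, -4).

Step 2 — sample covariance matrix, S[i,j] = (1/(n-1)) · Σ_k (x_{k,i} - mean_i) · (x_{k,j} - mean_j), divisor n-1 = 4:
  S[U,U] = ((2.8)·(2.8) + (-2.2)·(-2.2) + (1.8)·(1.8) + (-3.2)·(-3.2) + (0.8)·(0.8)) / 4 = 26.8/4 = 6.7
  S[U,V] = ((2.8)·(0) + (-2.2)·(3) + (1.8)·(-2) + (-3.2)·(-2) + (0.8)·(1)) / 4 = -3/4 = -0.75
  S[V,V] = ((0)·(0) + (3)·(3) + (-2)·(-2) + (-2)·(-2) + (1)·(1)) / 4 = 18/4 = 4.5
  S = [[6.7, -0.75],
 [-0.75, 4.5]].

Step 3 — invert S. det(S) = 6.7·4.5 - (-0.75)² = 29.5875.
  S^{-1} = (1/det) · [[d, -b], [-b, a]] = [[0.1521, 0.0253],
 [0.0253, 0.2264]].

Step 4 — quadratic form (x̄ - mu_0)^T · S^{-1} · (x̄ - mu_0):
  S^{-1} · (x̄ - mu_0) = (-0.3752, -0.9514),
  (x̄ - mu_0)^T · [...] = (-1.8)·(-0.3752) + (-4)·(-0.9514) = 4.4809.

Step 5 — scale by n: T² = 5 · 4.4809 = 22.4047.

T² ≈ 22.4047


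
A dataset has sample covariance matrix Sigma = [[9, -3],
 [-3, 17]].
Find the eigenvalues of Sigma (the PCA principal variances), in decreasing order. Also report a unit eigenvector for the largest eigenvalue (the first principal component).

Step 1 — characteristic polynomial of 2×2 Sigma:
  det(Sigma - λI) = λ² - trace · λ + det = 0.
  trace = 9 + 17 = 26, det = 9·17 - (-3)² = 144.
Step 2 — discriminant:
  Δ = trace² - 4·det = 676 - 576 = 100.
Step 3 — eigenvalues:
  λ = (trace ± √Δ)/2 = (26 ± 10)/2,
  λ_1 = 18,  λ_2 = 8.

Step 4 — unit eigenvector for λ_1: solve (Sigma - λ_1 I)v = 0. First row:
  (9 - 18)·v_x + (-3)·v_y = 0, i.e. (-9)·v_x + (-3)·v_y = 0,
  so v ∝ (b, λ_1 - a) = (-3, 9); multiply by -1 so the first entry is positive: u = (3, -9).
  ||u|| = √((3)² + (-9)²) = √(90) ≈ 9.4868,
  v_1 = u/||u|| ≈ (0.3162, -0.9487) (||v_1|| = 1).

λ_1 = 18,  λ_2 = 8;  v_1 ≈ (0.3162, -0.9487)


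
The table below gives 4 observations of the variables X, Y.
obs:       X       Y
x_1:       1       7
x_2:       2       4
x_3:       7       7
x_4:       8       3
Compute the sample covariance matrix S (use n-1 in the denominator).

Step 1 — column means:
  mean(X) = (1 + 2 + 7 + 8) / 4 = 18/4 = 4.5
  mean(Y) = (7 + 4 + 7 + 3) / 4 = 21/4 = 5.25

Step 2 — sample covariance S[i,j] = (1/(n-1)) · Σ_k (x_{k,i} - mean_i) · (x_{k,j} - mean_j), with n-1 = 3.
  S[X,X] = ((-3.5)·(-3.5) + (-2.5)·(-2.5) + (2.5)·(2.5) + (3.5)·(3.5)) / 3 = 37/3 = 12.3333
  S[X,Y] = ((-3.5)·(1.75) + (-2.5)·(-1.25) + (2.5)·(1.75) + (3.5)·(-2.25)) / 3 = -6.5/3 = -2.1667
  S[Y,Y] = ((1.75)·(1.75) + (-1.25)·(-1.25) + (1.75)·(1.75) + (-2.25)·(-2.25)) / 3 = 12.75/3 = 4.25

S is symmetric (S[j,i] = S[i,j]). Assembling:

S = [[12.3333, -2.1667],
 [-2.1667, 4.25]]


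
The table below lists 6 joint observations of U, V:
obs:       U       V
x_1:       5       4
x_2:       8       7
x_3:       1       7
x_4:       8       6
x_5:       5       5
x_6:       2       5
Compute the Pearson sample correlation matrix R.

Step 1 — column means:
  mean(U) = (5 + 8 + 1 + 8 + 5 + 2) / 6 = 29/6 = 4.8333
  mean(V) = (4 + 7 + 7 + 6 + 5 + 5) / 6 = 34/6 = 5.6667

Step 2 — sample variances and covariances s[i,j] = (1/(n-1)) · Σ_k (x_{k,i} - mean_i) · (x_{k,j} - mean_j), with n-1 = 5:
  s[U,U] = ((0.1667)·(0.1667) + (3.1667)·(3.1667) + (-3.8333)·(-3.8333) + (3.1667)·(3.1667) + (0.1667)·(0.1667) + (-2.8333)·(-2.8333)) / 5 = 42.8333/5 = 8.5667
  s[U,V] = ((0.1667)·(-1.6667) + (3.1667)·(1.3333) + (-3.8333)·(1.3333) + (3.1667)·(0.3333) + (0.1667)·(-0.6667) + (-2.8333)·(-0.6667)) / 5 = 1.6667/5 = 0.3333
  s[V,V] = ((-1.6667)·(-1.6667) + (1.3333)·(1.3333) + (1.3333)·(1.3333) + (0.3333)·(0.3333) + (-0.6667)·(-0.6667) + (-0.6667)·(-0.6667)) / 5 = 7.3333/5 = 1.4667
  Sample standard deviations s_i = √(s[i,i]):
  s(U) = √(8.5667) = 2.9269
  s(V) = √(1.4667) = 1.2111

Step 3 — r_{ij} = s_{ij} / (s_i · s_j):
  r[U,U] = 1 (diagonal).
  r[U,V] = 0.3333 / (2.9269 · 1.2111) = 0.3333 / 3.5446 = 0.094
  r[V,V] = 1 (diagonal).

R is symmetric with unit diagonal. Assembling:

R = [[1, 0.094],
 [0.094, 1]]


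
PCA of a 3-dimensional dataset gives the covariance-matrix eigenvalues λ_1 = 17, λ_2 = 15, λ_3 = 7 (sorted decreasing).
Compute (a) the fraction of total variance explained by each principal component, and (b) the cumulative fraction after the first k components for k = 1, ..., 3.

Step 1 — total variance = trace(Sigma) = Σ λ_i = 17 + 15 + 7 = 39.

Step 2 — fraction explained by component i = λ_i / Σ λ:
  PC1: 17/39 = 0.4359
  PC2: 15/39 = 0.3846
  PC3: 7/39 = 0.1795

Step 3 — cumulative fraction after k components = (λ_1 + ... + λ_k) / Σ λ:
  k = 1: 17/39 = 0.4359
  k = 2: (17 + 15)/39 = 32/39 = 0.8205
  k = 3: (17 + 15 + 7)/39 = 39/39 = 1

Summary (fraction, with percent):

explained: PC1 0.4359 (43.59%), PC2 0.3846 (38.46%), PC3 0.1795 (17.95%);  cumulative: 0.4359, 0.8205, 1


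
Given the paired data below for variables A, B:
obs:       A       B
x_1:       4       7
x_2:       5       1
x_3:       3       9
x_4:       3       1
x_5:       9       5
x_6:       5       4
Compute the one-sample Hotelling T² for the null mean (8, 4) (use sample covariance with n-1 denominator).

Step 1 — sample mean vector:
  mean(A) = (4 + 5 + 3 + 3 + 9 + 5) / 6 = 29/6 = 4.8333
  mean(B) = (7 + 1 + 9 + 1 + 5 + 4) / 6 = 27/6 = 4.5
  x̄ = (4.8333, 4.5),  deviation x̄ - mu_0 = (4.8333, 4.5) - (8, 4) = (-3.1667, 0.5).

Step 2 — sample covariance matrix, S[i,j] = (1/(n-1)) · Σ_k (x_{k,i} - mean_i) · (x_{k,j} - mean_j), divisor n-1 = 5:
  S[A,A] = ((-0.8333)·(-0.8333) + (0.1667)·(0.1667) + (-1.8333)·(-1.8333) + (-1.8333)·(-1.8333) + (4.1667)·(4.1667) + (0.1667)·(0.1667)) / 5 = 24.8333/5 = 4.9667
  S[A,B] = ((-0.8333)·(2.5) + (0.1667)·(-3.5) + (-1.8333)·(4.5) + (-1.8333)·(-3.5) + (4.1667)·(0.5) + (0.1667)·(-0.5)) / 5 = -2.5/5 = -0.5
  S[B,B] = ((2.5)·(2.5) + (-3.5)·(-3.5) + (4.5)·(4.5) + (-3.5)·(-3.5) + (0.5)·(0.5) + (-0.5)·(-0.5)) / 5 = 51.5/5 = 10.3
  S = [[4.9667, -0.5],
 [-0.5, 10.3]].

Step 3 — invert S. det(S) = 4.9667·10.3 - (-0.5)² = 50.9067.
  S^{-1} = (1/det) · [[d, -b], [-b, a]] = [[0.2023, 0.0098],
 [0.0098, 0.0976]].

Step 4 — quadratic form (x̄ - mu_0)^T · S^{-1} · (x̄ - mu_0):
  S^{-1} · (x̄ - mu_0) = (-0.6358, 0.0177),
  (x̄ - mu_0)^T · [...] = (-3.1667)·(-0.6358) + (0.5)·(0.0177) = 2.0222.

Step 5 — scale by n: T² = 6 · 2.0222 = 12.1333.

T² ≈ 12.1333


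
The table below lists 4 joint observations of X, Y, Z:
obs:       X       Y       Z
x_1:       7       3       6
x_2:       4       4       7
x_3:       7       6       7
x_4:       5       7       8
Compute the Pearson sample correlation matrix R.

Step 1 — column means:
  mean(X) = (7 + 4 + 7 + 5) / 4 = 23/4 = 5.75
  mean(Y) = (3 + 4 + 6 + 7) / 4 = 20/4 = 5
  mean(Z) = (6 + 7 + 7 + 8) / 4 = 28/4 = 7

Step 2 — sample variances and covariances s[i,j] = (1/(n-1)) · Σ_k (x_{k,i} - mean_i) · (x_{k,j} - mean_j), with n-1 = 3:
  s[X,X] = ((1.25)·(1.25) + (-1.75)·(-1.75) + (1.25)·(1.25) + (-0.75)·(-0.75)) / 3 = 6.75/3 = 2.25
  s[X,Y] = ((1.25)·(-2) + (-1.75)·(-1) + (1.25)·(1) + (-0.75)·(2)) / 3 = -1/3 = -0.3333
  s[X,Z] = ((1.25)·(-1) + (-1.75)·(0) + (1.25)·(0) + (-0.75)·(1)) / 3 = -2/3 = -0.6667
  s[Y,Y] = ((-2)·(-2) + (-1)·(-1) + (1)·(1) + (2)·(2)) / 3 = 10/3 = 3.3333
  s[Y,Z] = ((-2)·(-1) + (-1)·(0) + (1)·(0) + (2)·(1)) / 3 = 4/3 = 1.3333
  s[Z,Z] = ((-1)·(-1) + (0)·(0) + (0)·(0) + (1)·(1)) / 3 = 2/3 = 0.6667
  Sample standard deviations s_i = √(s[i,i]):
  s(X) = √(2.25) = 1.5
  s(Y) = √(3.3333) = 1.8257
  s(Z) = √(0.6667) = 0.8165

Step 3 — r_{ij} = s_{ij} / (s_i · s_j):
  r[X,X] = 1 (diagonal).
  r[X,Y] = -0.3333 / (1.5 · 1.8257) = -0.3333 / 2.7386 = -0.1217
  r[X,Z] = -0.6667 / (1.5 · 0.8165) = -0.6667 / 1.2247 = -0.5443
  r[Y,Y] = 1 (diagonal).
  r[Y,Z] = 1.3333 / (1.8257 · 0.8165) = 1.3333 / 1.4907 = 0.8944
  r[Z,Z] = 1 (diagonal).

R is symmetric with unit diagonal. Assembling:

R = [[1, -0.1217, -0.5443],
 [-0.1217, 1, 0.8944],
 [-0.5443, 0.8944, 1]]


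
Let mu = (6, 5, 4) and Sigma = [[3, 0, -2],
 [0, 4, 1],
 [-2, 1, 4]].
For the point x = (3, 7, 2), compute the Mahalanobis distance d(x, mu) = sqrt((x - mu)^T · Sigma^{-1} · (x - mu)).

Step 1 — centre the observation: (x - mu) = (-3, 2, -2).

Step 2 — invert Sigma (cofactor / det for 3×3, or solve directly):
  Sigma^{-1} = [[0.5172, -0.069, 0.2759],
 [-0.069, 0.2759, -0.1034],
 [0.2759, -0.1034, 0.4138]].

Step 3 — form the quadratic (x - mu)^T · Sigma^{-1} · (x - mu):
  Sigma^{-1} · (x - mu) = (-2.2414, 0.9655, -1.8621).
  (x - mu)^T · [Sigma^{-1} · (x - mu)] = (-3)·(-2.2414) + (2)·(0.9655) + (-2)·(-1.8621) = 12.3793.

Step 4 — take square root: d = √(12.3793) ≈ 3.5184.

d(x, mu) = √(12.3793) ≈ 3.5184


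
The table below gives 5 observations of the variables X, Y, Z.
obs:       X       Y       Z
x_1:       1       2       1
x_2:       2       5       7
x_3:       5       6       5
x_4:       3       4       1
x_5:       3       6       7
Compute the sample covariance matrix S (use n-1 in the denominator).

Step 1 — column means:
  mean(X) = (1 + 2 + 5 + 3 + 3) / 5 = 14/5 = 2.8
  mean(Y) = (2 + 5 + 6 + 4 + 6) / 5 = 23/5 = 4.6
  mean(Z) = (1 + 7 + 5 + 1 + 7) / 5 = 21/5 = 4.2

Step 2 — sample covariance S[i,j] = (1/(n-1)) · Σ_k (x_{k,i} - mean_i) · (x_{k,j} - mean_j), with n-1 = 4.
  S[X,X] = ((-1.8)·(-1.8) + (-0.8)·(-0.8) + (2.2)·(2.2) + (0.2)·(0.2) + (0.2)·(0.2)) / 4 = 8.8/4 = 2.2
  S[X,Y] = ((-1.8)·(-2.6) + (-0.8)·(0.4) + (2.2)·(1.4) + (0.2)·(-0.6) + (0.2)·(1.4)) / 4 = 7.6/4 = 1.9
  S[X,Z] = ((-1.8)·(-3.2) + (-0.8)·(2.8) + (2.2)·(0.8) + (0.2)·(-3.2) + (0.2)·(2.8)) / 4 = 5.2/4 = 1.3
  S[Y,Y] = ((-2.6)·(-2.6) + (0.4)·(0.4) + (1.4)·(1.4) + (-0.6)·(-0.6) + (1.4)·(1.4)) / 4 = 11.2/4 = 2.8
  S[Y,Z] = ((-2.6)·(-3.2) + (0.4)·(2.8) + (1.4)·(0.8) + (-0.6)·(-3.2) + (1.4)·(2.8)) / 4 = 16.4/4 = 4.1
  S[Z,Z] = ((-3.2)·(-3.2) + (2.8)·(2.8) + (0.8)·(0.8) + (-3.2)·(-3.2) + (2.8)·(2.8)) / 4 = 36.8/4 = 9.2

S is symmetric (S[j,i] = S[i,j]). Assembling:

S = [[2.2, 1.9, 1.3],
 [1.9, 2.8, 4.1],
 [1.3, 4.1, 9.2]]


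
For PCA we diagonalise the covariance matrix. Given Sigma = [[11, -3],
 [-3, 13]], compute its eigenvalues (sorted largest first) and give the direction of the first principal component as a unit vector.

Step 1 — characteristic polynomial of 2×2 Sigma:
  det(Sigma - λI) = λ² - trace · λ + det = 0.
  trace = 11 + 13 = 24, det = 11·13 - (-3)² = 134.
Step 2 — discriminant:
  Δ = trace² - 4·det = 576 - 536 = 40.
Step 3 — eigenvalues:
  λ = (trace ± √Δ)/2 = (24 ± 6.3246)/2,
  λ_1 = 15.1623,  λ_2 = 8.8377.

Step 4 — unit eigenvector for λ_1: solve (Sigma - λ_1 I)v = 0. First row:
  (11 - 15.1623)·v_x + (-3)·v_y = 0, i.e. (-4.1623)·v_x + (-3)·v_y = 0,
  so v ∝ (b, λ_1 - a) = (-3, 4.1623); multiply by -1 so the first entry is positive: u = (3, -4.1623).
  ||u|| = √((3)² + (-4.1623)²) = √(26.3246) ≈ 5.1307,
  v_1 = u/||u|| ≈ (0.5847, -0.8112) (||v_1|| = 1).

λ_1 = 15.1623,  λ_2 = 8.8377;  v_1 ≈ (0.5847, -0.8112)


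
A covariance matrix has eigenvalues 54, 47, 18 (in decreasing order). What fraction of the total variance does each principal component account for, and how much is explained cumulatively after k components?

Step 1 — total variance = trace(Sigma) = Σ λ_i = 54 + 47 + 18 = 119.

Step 2 — fraction explained by component i = λ_i / Σ λ:
  PC1: 54/119 = 0.4538
  PC2: 47/119 = 0.395
  PC3: 18/119 = 0.1513

Step 3 — cumulative fraction after k components = (λ_1 + ... + λ_k) / Σ λ:
  k = 1: 54/119 = 0.4538
  k = 2: (54 + 47)/119 = 101/119 = 0.8487
  k = 3: (54 + 47 + 18)/119 = 119/119 = 1

Summary (fraction, with percent):

explained: PC1 0.4538 (45.38%), PC2 0.395 (39.5%), PC3 0.1513 (15.13%);  cumulative: 0.4538, 0.8487, 1


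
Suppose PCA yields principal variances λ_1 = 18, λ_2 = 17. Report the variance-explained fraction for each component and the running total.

Step 1 — total variance = trace(Sigma) = Σ λ_i = 18 + 17 = 35.

Step 2 — fraction explained by component i = λ_i / Σ λ:
  PC1: 18/35 = 0.5143
  PC2: 17/35 = 0.4857

Step 3 — cumulative fraction after k components = (λ_1 + ... + λ_k) / Σ λ:
  k = 1: 18/35 = 0.5143
  k = 2: (18 + 17)/35 = 35/35 = 1

Summary (fraction, with percent):

explained: PC1 0.5143 (51.43%), PC2 0.4857 (48.57%);  cumulative: 0.5143, 1


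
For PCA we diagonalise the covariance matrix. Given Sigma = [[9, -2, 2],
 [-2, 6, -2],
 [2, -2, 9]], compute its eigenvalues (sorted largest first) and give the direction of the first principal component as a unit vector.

Step 1 — characteristic polynomial p(λ) = det(λI - Sigma) = λ³ - tr·λ² + c_1·λ - det, where tr = trace, c_1 = sum of the principal 2×2 minors, det = det(Sigma):
  tr = 9 + 6 + 9 = 24,
  c_1 = (9·6 - (-2)²) + (9·9 - (2)²) + (6·9 - (-2)²) = 50 + 77 + 50 = 177,
  det = 9·(6·9 - (-2)²) - (-2)·((-2)·9 - (-2)·(2)) + (2)·((-2)·(-2) - 6·(2)) = 9·(50) - (-2)·(-14) + (2)·(-8) = 406.
  So p(λ) = λ³ - 24λ² + 177λ - 406.
Step 2 — look for an integer root (rational root theorem: any rational root is an integer divisor of 406). Testing λ = 7:
  p(7) = 343 - 1176 + 1239 - 406 = 0  ✓
  Dividing out (λ - 7): p(λ) = (λ - 7)(λ² - 17λ + 58).
Step 3 — remaining eigenvalues from the quadratic λ² - 17λ + 58 = 0:
  Δ = 17² - 4·58 = 289 - 232 = 57,  λ = (17 ± √57)/2 = (17 ± 7.5498)/2 ≈ 12.2749 or 4.7251.
  Sorted: λ_1 = 12.2749,  λ_2 = 7,  λ_3 = 4.7251  (check: sum = 24 = tr ✓).

Step 4 — unit eigenvector for λ_1 ≈ 12.2749: v spans the null space of (Sigma - λ_1 I), whose rows are
  r_1 = (-3.2749, -2, 2),  r_2 = (-2, -6.2749, -2),  r_3 = (2, -2, -3.2749).
  v is orthogonal to every row, so take v ∝ r_1 × r_2 = ((-2)·(-2) - (2)·(-6.2749), (2)·(-2) - (-3.2749)·(-2), (-3.2749)·(-6.2749) - (-2)·(-2)) ≈ (16.5498, -10.5498, 16.5498).
  Let u = (16.5498, -10.5498, 16.5498).
  ||u|| = √((16.5498)² + (-10.5498)² + (16.5498)²) = √(659.093) ≈ 25.6728,  v_1 = u/||u|| ≈ (0.6446, -0.4109, 0.6446) (||v_1|| = 1).

λ_1 = 12.2749,  λ_2 = 7,  λ_3 = 4.7251;  v_1 ≈ (0.6446, -0.4109, 0.6446)


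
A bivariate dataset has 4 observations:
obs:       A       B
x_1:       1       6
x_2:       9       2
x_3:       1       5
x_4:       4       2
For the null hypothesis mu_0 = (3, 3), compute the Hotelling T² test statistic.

Step 1 — sample mean vector:
  mean(A) = (1 + 9 + 1 + 4) / 4 = 15/4 = 3.75
  mean(B) = (6 + 2 + 5 + 2) / 4 = 15/4 = 3.75
  x̄ = (3.75, 3.75),  deviation x̄ - mu_0 = (3.75, 3.75) - (3, 3) = (0.75, 0.75).

Step 2 — sample covariance matrix, S[i,j] = (1/(n-1)) · Σ_k (x_{k,i} - mean_i) · (x_{k,j} - mean_j), divisor n-1 = 3:
  S[A,A] = ((-2.75)·(-2.75) + (5.25)·(5.25) + (-2.75)·(-2.75) + (0.25)·(0.25)) / 3 = 42.75/3 = 14.25
  S[A,B] = ((-2.75)·(2.25) + (5.25)·(-1.75) + (-2.75)·(1.25) + (0.25)·(-1.75)) / 3 = -19.25/3 = -6.4167
  S[B,B] = ((2.25)·(2.25) + (-1.75)·(-1.75) + (1.25)·(1.25) + (-1.75)·(-1.75)) / 3 = 12.75/3 = 4.25
  S = [[14.25, -6.4167],
 [-6.4167, 4.25]].

Step 3 — invert S. det(S) = 14.25·4.25 - (-6.4167)² = 19.3889.
  S^{-1} = (1/det) · [[d, -b], [-b, a]] = [[0.2192, 0.3309],
 [0.3309, 0.735]].

Step 4 — quadratic form (x̄ - mu_0)^T · S^{-1} · (x̄ - mu_0):
  S^{-1} · (x̄ - mu_0) = (0.4126, 0.7994),
  (x̄ - mu_0)^T · [...] = (0.75)·(0.4126) + (0.75)·(0.7994) = 0.909.

Step 5 — scale by n: T² = 4 · 0.909 = 3.6361.

T² ≈ 3.6361


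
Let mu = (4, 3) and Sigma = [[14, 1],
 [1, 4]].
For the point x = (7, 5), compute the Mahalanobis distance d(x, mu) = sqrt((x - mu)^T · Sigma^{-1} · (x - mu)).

Step 1 — centre the observation: (x - mu) = (3, 2).

Step 2 — invert Sigma. det(Sigma) = 14·4 - (1)² = 55.
  Sigma^{-1} = (1/det) · [[d, -b], [-b, a]] = [[0.0727, -0.0182],
 [-0.0182, 0.2545]].

Step 3 — form the quadratic (x - mu)^T · Sigma^{-1} · (x - mu):
  Sigma^{-1} · (x - mu) = (0.1818, 0.4545).
  (x - mu)^T · [Sigma^{-1} · (x - mu)] = (3)·(0.1818) + (2)·(0.4545) = 1.4545.

Step 4 — take square root: d = √(1.4545) ≈ 1.206.

d(x, mu) = √(1.4545) ≈ 1.206


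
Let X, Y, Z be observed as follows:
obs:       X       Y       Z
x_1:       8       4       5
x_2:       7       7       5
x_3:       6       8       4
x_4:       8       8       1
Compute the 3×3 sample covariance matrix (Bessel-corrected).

Step 1 — column means:
  mean(X) = (8 + 7 + 6 + 8) / 4 = 29/4 = 7.25
  mean(Y) = (4 + 7 + 8 + 8) / 4 = 27/4 = 6.75
  mean(Z) = (5 + 5 + 4 + 1) / 4 = 15/4 = 3.75

Step 2 — sample covariance S[i,j] = (1/(n-1)) · Σ_k (x_{k,i} - mean_i) · (x_{k,j} - mean_j), with n-1 = 3.
  S[X,X] = ((0.75)·(0.75) + (-0.25)·(-0.25) + (-1.25)·(-1.25) + (0.75)·(0.75)) / 3 = 2.75/3 = 0.9167
  S[X,Y] = ((0.75)·(-2.75) + (-0.25)·(0.25) + (-1.25)·(1.25) + (0.75)·(1.25)) / 3 = -2.75/3 = -0.9167
  S[X,Z] = ((0.75)·(1.25) + (-0.25)·(1.25) + (-1.25)·(0.25) + (0.75)·(-2.75)) / 3 = -1.75/3 = -0.5833
  S[Y,Y] = ((-2.75)·(-2.75) + (0.25)·(0.25) + (1.25)·(1.25) + (1.25)·(1.25)) / 3 = 10.75/3 = 3.5833
  S[Y,Z] = ((-2.75)·(1.25) + (0.25)·(1.25) + (1.25)·(0.25) + (1.25)·(-2.75)) / 3 = -6.25/3 = -2.0833
  S[Z,Z] = ((1.25)·(1.25) + (1.25)·(1.25) + (0.25)·(0.25) + (-2.75)·(-2.75)) / 3 = 10.75/3 = 3.5833

S is symmetric (S[j,i] = S[i,j]). Assembling:

S = [[0.9167, -0.9167, -0.5833],
 [-0.9167, 3.5833, -2.0833],
 [-0.5833, -2.0833, 3.5833]]


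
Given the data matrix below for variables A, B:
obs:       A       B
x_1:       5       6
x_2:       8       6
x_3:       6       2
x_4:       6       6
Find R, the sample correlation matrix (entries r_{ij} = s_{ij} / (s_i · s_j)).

Step 1 — column means:
  mean(A) = (5 + 8 + 6 + 6) / 4 = 25/4 = 6.25
  mean(B) = (6 + 6 + 2 + 6) / 4 = 20/4 = 5

Step 2 — sample variances and covariances s[i,j] = (1/(n-1)) · Σ_k (x_{k,i} - mean_i) · (x_{k,j} - mean_j), with n-1 = 3:
  s[A,A] = ((-1.25)·(-1.25) + (1.75)·(1.75) + (-0.25)·(-0.25) + (-0.25)·(-0.25)) / 3 = 4.75/3 = 1.5833
  s[A,B] = ((-1.25)·(1) + (1.75)·(1) + (-0.25)·(-3) + (-0.25)·(1)) / 3 = 1/3 = 0.3333
  s[B,B] = ((1)·(1) + (1)·(1) + (-3)·(-3) + (1)·(1)) / 3 = 12/3 = 4
  Sample standard deviations s_i = √(s[i,i]):
  s(A) = √(1.5833) = 1.2583
  s(B) = √(4) = 2

Step 3 — r_{ij} = s_{ij} / (s_i · s_j):
  r[A,A] = 1 (diagonal).
  r[A,B] = 0.3333 / (1.2583 · 2) = 0.3333 / 2.5166 = 0.1325
  r[B,B] = 1 (diagonal).

R is symmetric with unit diagonal. Assembling:

R = [[1, 0.1325],
 [0.1325, 1]]


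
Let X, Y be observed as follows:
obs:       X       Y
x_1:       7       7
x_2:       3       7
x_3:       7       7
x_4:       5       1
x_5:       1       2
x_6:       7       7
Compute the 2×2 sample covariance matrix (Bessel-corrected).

Step 1 — column means:
  mean(X) = (7 + 3 + 7 + 5 + 1 + 7) / 6 = 30/6 = 5
  mean(Y) = (7 + 7 + 7 + 1 + 2 + 7) / 6 = 31/6 = 5.1667

Step 2 — sample covariance S[i,j] = (1/(n-1)) · Σ_k (x_{k,i} - mean_i) · (x_{k,j} - mean_j), with n-1 = 5.
  S[X,X] = ((2)·(2) + (-2)·(-2) + (2)·(2) + (0)·(0) + (-4)·(-4) + (2)·(2)) / 5 = 32/5 = 6.4
  S[X,Y] = ((2)·(1.8333) + (-2)·(1.8333) + (2)·(1.8333) + (0)·(-4.1667) + (-4)·(-3.1667) + (2)·(1.8333)) / 5 = 20/5 = 4
  S[Y,Y] = ((1.8333)·(1.8333) + (1.8333)·(1.8333) + (1.8333)·(1.8333) + (-4.1667)·(-4.1667) + (-3.1667)·(-3.1667) + (1.8333)·(1.8333)) / 5 = 40.8333/5 = 8.1667

S is symmetric (S[j,i] = S[i,j]). Assembling:

S = [[6.4, 4],
 [4, 8.1667]]


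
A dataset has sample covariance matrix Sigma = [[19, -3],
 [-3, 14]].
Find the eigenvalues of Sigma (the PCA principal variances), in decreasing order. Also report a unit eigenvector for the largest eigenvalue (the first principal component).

Step 1 — characteristic polynomial of 2×2 Sigma:
  det(Sigma - λI) = λ² - trace · λ + det = 0.
  trace = 19 + 14 = 33, det = 19·14 - (-3)² = 257.
Step 2 — discriminant:
  Δ = trace² - 4·det = 1089 - 1028 = 61.
Step 3 — eigenvalues:
  λ = (trace ± √Δ)/2 = (33 ± 7.8102)/2,
  λ_1 = 20.4051,  λ_2 = 12.5949.

Step 4 — unit eigenvector for λ_1: solve (Sigma - λ_1 I)v = 0. First row:
  (19 - 20.4051)·v_x + (-3)·v_y = 0, i.e. (-1.4051)·v_x + (-3)·v_y = 0,
  so v ∝ (b, λ_1 - a) = (-3, 1.4051); multiply by -1 so the first entry is positive: u = (3, -1.4051).
  ||u|| = √((3)² + (-1.4051)²) = √(10.9744) ≈ 3.3128,
  v_1 = u/||u|| ≈ (0.9056, -0.4242) (||v_1|| = 1).

λ_1 = 20.4051,  λ_2 = 12.5949;  v_1 ≈ (0.9056, -0.4242)


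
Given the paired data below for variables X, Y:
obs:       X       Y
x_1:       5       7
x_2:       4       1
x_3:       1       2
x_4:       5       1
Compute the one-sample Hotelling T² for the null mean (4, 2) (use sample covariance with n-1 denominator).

Step 1 — sample mean vector:
  mean(X) = (5 + 4 + 1 + 5) / 4 = 15/4 = 3.75
  mean(Y) = (7 + 1 + 2 + 1) / 4 = 11/4 = 2.75
  x̄ = (3.75, 2.75),  deviation x̄ - mu_0 = (3.75, 2.75) - (4, 2) = (-0.25, 0.75).

Step 2 — sample covariance matrix, S[i,j] = (1/(n-1)) · Σ_k (x_{k,i} - mean_i) · (x_{k,j} - mean_j), divisor n-1 = 3:
  S[X,X] = ((1.25)·(1.25) + (0.25)·(0.25) + (-2.75)·(-2.75) + (1.25)·(1.25)) / 3 = 10.75/3 = 3.5833
  S[X,Y] = ((1.25)·(4.25) + (0.25)·(-1.75) + (-2.75)·(-0.75) + (1.25)·(-1.75)) / 3 = 4.75/3 = 1.5833
  S[Y,Y] = ((4.25)·(4.25) + (-1.75)·(-1.75) + (-0.75)·(-0.75) + (-1.75)·(-1.75)) / 3 = 24.75/3 = 8.25
  S = [[3.5833, 1.5833],
 [1.5833, 8.25]].

Step 3 — invert S. det(S) = 3.5833·8.25 - (1.5833)² = 27.0556.
  S^{-1} = (1/det) · [[d, -b], [-b, a]] = [[0.3049, -0.0585],
 [-0.0585, 0.1324]].

Step 4 — quadratic form (x̄ - mu_0)^T · S^{-1} · (x̄ - mu_0):
  S^{-1} · (x̄ - mu_0) = (-0.1201, 0.114),
  (x̄ - mu_0)^T · [...] = (-0.25)·(-0.1201) + (0.75)·(0.114) = 0.1155.

Step 5 — scale by n: T² = 4 · 0.1155 = 0.462.

T² ≈ 0.462


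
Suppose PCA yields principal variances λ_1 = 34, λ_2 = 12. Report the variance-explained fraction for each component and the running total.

Step 1 — total variance = trace(Sigma) = Σ λ_i = 34 + 12 = 46.

Step 2 — fraction explained by component i = λ_i / Σ λ:
  PC1: 34/46 = 0.7391
  PC2: 12/46 = 0.2609

Step 3 — cumulative fraction after k components = (λ_1 + ... + λ_k) / Σ λ:
  k = 1: 34/46 = 0.7391
  k = 2: (34 + 12)/46 = 46/46 = 1

Summary (fraction, with percent):

explained: PC1 0.7391 (73.91%), PC2 0.2609 (26.09%);  cumulative: 0.7391, 1


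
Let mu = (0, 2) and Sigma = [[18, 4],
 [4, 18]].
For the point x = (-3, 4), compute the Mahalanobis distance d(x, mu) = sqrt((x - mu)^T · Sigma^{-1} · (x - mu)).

Step 1 — centre the observation: (x - mu) = (-3, 2).

Step 2 — invert Sigma. det(Sigma) = 18·18 - (4)² = 308.
  Sigma^{-1} = (1/det) · [[d, -b], [-b, a]] = [[0.0584, -0.013],
 [-0.013, 0.0584]].

Step 3 — form the quadratic (x - mu)^T · Sigma^{-1} · (x - mu):
  Sigma^{-1} · (x - mu) = (-0.2013, 0.1558).
  (x - mu)^T · [Sigma^{-1} · (x - mu)] = (-3)·(-0.2013) + (2)·(0.1558) = 0.9156.

Step 4 — take square root: d = √(0.9156) ≈ 0.9569.

d(x, mu) = √(0.9156) ≈ 0.9569


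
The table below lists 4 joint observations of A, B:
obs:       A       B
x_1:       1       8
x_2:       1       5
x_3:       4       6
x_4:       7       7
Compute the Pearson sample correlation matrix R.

Step 1 — column means:
  mean(A) = (1 + 1 + 4 + 7) / 4 = 13/4 = 3.25
  mean(B) = (8 + 5 + 6 + 7) / 4 = 26/4 = 6.5

Step 2 — sample variances and covariances s[i,j] = (1/(n-1)) · Σ_k (x_{k,i} - mean_i) · (x_{k,j} - mean_j), with n-1 = 3:
  s[A,A] = ((-2.25)·(-2.25) + (-2.25)·(-2.25) + (0.75)·(0.75) + (3.75)·(3.75)) / 3 = 24.75/3 = 8.25
  s[A,B] = ((-2.25)·(1.5) + (-2.25)·(-1.5) + (0.75)·(-0.5) + (3.75)·(0.5)) / 3 = 1.5/3 = 0.5
  s[B,B] = ((1.5)·(1.5) + (-1.5)·(-1.5) + (-0.5)·(-0.5) + (0.5)·(0.5)) / 3 = 5/3 = 1.6667
  Sample standard deviations s_i = √(s[i,i]):
  s(A) = √(8.25) = 2.8723
  s(B) = √(1.6667) = 1.291

Step 3 — r_{ij} = s_{ij} / (s_i · s_j):
  r[A,A] = 1 (diagonal).
  r[A,B] = 0.5 / (2.8723 · 1.291) = 0.5 / 3.7081 = 0.1348
  r[B,B] = 1 (diagonal).

R is symmetric with unit diagonal. Assembling:

R = [[1, 0.1348],
 [0.1348, 1]]


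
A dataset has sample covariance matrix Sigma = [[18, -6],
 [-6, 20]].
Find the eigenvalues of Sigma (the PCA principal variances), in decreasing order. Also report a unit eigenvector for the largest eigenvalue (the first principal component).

Step 1 — characteristic polynomial of 2×2 Sigma:
  det(Sigma - λI) = λ² - trace · λ + det = 0.
  trace = 18 + 20 = 38, det = 18·20 - (-6)² = 324.
Step 2 — discriminant:
  Δ = trace² - 4·det = 1444 - 1296 = 148.
Step 3 — eigenvalues:
  λ = (trace ± √Δ)/2 = (38 ± 12.1655)/2,
  λ_1 = 25.0828,  λ_2 = 12.9172.

Step 4 — unit eigenvector for λ_1: solve (Sigma - λ_1 I)v = 0. First row:
  (18 - 25.0828)·v_x + (-6)·v_y = 0, i.e. (-7.0828)·v_x + (-6)·v_y = 0,
  so v ∝ (b, λ_1 - a) = (-6, 7.0828); multiply by -1 so the first entry is positive: u = (6, -7.0828).
  ||u|| = √((6)² + (-7.0828)²) = √(86.1655) ≈ 9.2825,
  v_1 = u/||u|| ≈ (0.6464, -0.763) (||v_1|| = 1).

λ_1 = 25.0828,  λ_2 = 12.9172;  v_1 ≈ (0.6464, -0.763)


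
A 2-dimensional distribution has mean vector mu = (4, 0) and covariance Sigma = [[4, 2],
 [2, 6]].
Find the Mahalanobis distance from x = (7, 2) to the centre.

Step 1 — centre the observation: (x - mu) = (3, 2).

Step 2 — invert Sigma. det(Sigma) = 4·6 - (2)² = 20.
  Sigma^{-1} = (1/det) · [[d, -b], [-b, a]] = [[0.3, -0.1],
 [-0.1, 0.2]].

Step 3 — form the quadratic (x - mu)^T · Sigma^{-1} · (x - mu):
  Sigma^{-1} · (x - mu) = (0.7, 0.1).
  (x - mu)^T · [Sigma^{-1} · (x - mu)] = (3)·(0.7) + (2)·(0.1) = 2.3.

Step 4 — take square root: d = √(2.3) ≈ 1.5166.

d(x, mu) = √(2.3) ≈ 1.5166


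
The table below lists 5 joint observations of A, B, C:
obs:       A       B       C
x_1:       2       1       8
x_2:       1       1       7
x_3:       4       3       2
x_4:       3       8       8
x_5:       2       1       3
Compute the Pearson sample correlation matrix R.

Step 1 — column means:
  mean(A) = (2 + 1 + 4 + 3 + 2) / 5 = 12/5 = 2.4
  mean(B) = (1 + 1 + 3 + 8 + 1) / 5 = 14/5 = 2.8
  mean(C) = (8 + 7 + 2 + 8 + 3) / 5 = 28/5 = 5.6

Step 2 — sample variances and covariances s[i,j] = (1/(n-1)) · Σ_k (x_{k,i} - mean_i) · (x_{k,j} - mean_j), with n-1 = 4:
  s[A,A] = ((-0.4)·(-0.4) + (-1.4)·(-1.4) + (1.6)·(1.6) + (0.6)·(0.6) + (-0.4)·(-0.4)) / 4 = 5.2/4 = 1.3
  s[A,B] = ((-0.4)·(-1.8) + (-1.4)·(-1.8) + (1.6)·(0.2) + (0.6)·(5.2) + (-0.4)·(-1.8)) / 4 = 7.4/4 = 1.85
  s[A,C] = ((-0.4)·(2.4) + (-1.4)·(1.4) + (1.6)·(-3.6) + (0.6)·(2.4) + (-0.4)·(-2.6)) / 4 = -6.2/4 = -1.55
  s[B,B] = ((-1.8)·(-1.8) + (-1.8)·(-1.8) + (0.2)·(0.2) + (5.2)·(5.2) + (-1.8)·(-1.8)) / 4 = 36.8/4 = 9.2
  s[B,C] = ((-1.8)·(2.4) + (-1.8)·(1.4) + (0.2)·(-3.6) + (5.2)·(2.4) + (-1.8)·(-2.6)) / 4 = 9.6/4 = 2.4
  s[C,C] = ((2.4)·(2.4) + (1.4)·(1.4) + (-3.6)·(-3.6) + (2.4)·(2.4) + (-2.6)·(-2.6)) / 4 = 33.2/4 = 8.3
  Sample standard deviations s_i = √(s[i,i]):
  s(A) = √(1.3) = 1.1402
  s(B) = √(9.2) = 3.0332
  s(C) = √(8.3) = 2.881

Step 3 — r_{ij} = s_{ij} / (s_i · s_j):
  r[A,A] = 1 (diagonal).
  r[A,B] = 1.85 / (1.1402 · 3.0332) = 1.85 / 3.4583 = 0.5349
  r[A,C] = -1.55 / (1.1402 · 2.881) = -1.55 / 3.2848 = -0.4719
  r[B,B] = 1 (diagonal).
  r[B,C] = 2.4 / (3.0332 · 2.881) = 2.4 / 8.7384 = 0.2746
  r[C,C] = 1 (diagonal).

R is symmetric with unit diagonal. Assembling:

R = [[1, 0.5349, -0.4719],
 [0.5349, 1, 0.2746],
 [-0.4719, 0.2746, 1]]


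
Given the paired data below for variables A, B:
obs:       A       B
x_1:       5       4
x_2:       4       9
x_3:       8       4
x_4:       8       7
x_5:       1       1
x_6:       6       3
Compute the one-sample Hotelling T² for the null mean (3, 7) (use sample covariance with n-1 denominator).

Step 1 — sample mean vector:
  mean(A) = (5 + 4 + 8 + 8 + 1 + 6) / 6 = 32/6 = 5.3333
  mean(B) = (4 + 9 + 4 + 7 + 1 + 3) / 6 = 28/6 = 4.6667
  x̄ = (5.3333, 4.6667),  deviation x̄ - mu_0 = (5.3333, 4.6667) - (3, 7) = (2.3333, -2.3333).

Step 2 — sample covariance matrix, S[i,j] = (1/(n-1)) · Σ_k (x_{k,i} - mean_i) · (x_{k,j} - mean_j), divisor n-1 = 5:
  S[A,A] = ((-0.3333)·(-0.3333) + (-1.3333)·(-1.3333) + (2.6667)·(2.6667) + (2.6667)·(2.6667) + (-4.3333)·(-4.3333) + (0.6667)·(0.6667)) / 5 = 35.3333/5 = 7.0667
  S[A,B] = ((-0.3333)·(-0.6667) + (-1.3333)·(4.3333) + (2.6667)·(-0.6667) + (2.6667)·(2.3333) + (-4.3333)·(-3.6667) + (0.6667)·(-1.6667)) / 5 = 13.6667/5 = 2.7333
  S[B,B] = ((-0.6667)·(-0.6667) + (4.3333)·(4.3333) + (-0.6667)·(-0.6667) + (2.3333)·(2.3333) + (-3.6667)·(-3.6667) + (-1.6667)·(-1.6667)) / 5 = 41.3333/5 = 8.2667
  S = [[7.0667, 2.7333],
 [2.7333, 8.2667]].

Step 3 — invert S. det(S) = 7.0667·8.2667 - (2.7333)² = 50.9467.
  S^{-1} = (1/det) · [[d, -b], [-b, a]] = [[0.1623, -0.0537],
 [-0.0537, 0.1387]].

Step 4 — quadratic form (x̄ - mu_0)^T · S^{-1} · (x̄ - mu_0):
  S^{-1} · (x̄ - mu_0) = (0.5038, -0.4488),
  (x̄ - mu_0)^T · [...] = (2.3333)·(0.5038) + (-2.3333)·(-0.4488) = 2.2228.

Step 5 — scale by n: T² = 6 · 2.2228 = 13.3368.

T² ≈ 13.3368


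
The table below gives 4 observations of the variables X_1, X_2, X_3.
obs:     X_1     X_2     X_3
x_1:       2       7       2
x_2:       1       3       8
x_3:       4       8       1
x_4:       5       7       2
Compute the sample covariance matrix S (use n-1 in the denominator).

Step 1 — column means:
  mean(X_1) = (2 + 1 + 4 + 5) / 4 = 12/4 = 3
  mean(X_2) = (7 + 3 + 8 + 7) / 4 = 25/4 = 6.25
  mean(X_3) = (2 + 8 + 1 + 2) / 4 = 13/4 = 3.25

Step 2 — sample covariance S[i,j] = (1/(n-1)) · Σ_k (x_{k,i} - mean_i) · (x_{k,j} - mean_j), with n-1 = 3.
  S[X_1,X_1] = ((-1)·(-1) + (-2)·(-2) + (1)·(1) + (2)·(2)) / 3 = 10/3 = 3.3333
  S[X_1,X_2] = ((-1)·(0.75) + (-2)·(-3.25) + (1)·(1.75) + (2)·(0.75)) / 3 = 9/3 = 3
  S[X_1,X_3] = ((-1)·(-1.25) + (-2)·(4.75) + (1)·(-2.25) + (2)·(-1.25)) / 3 = -13/3 = -4.3333
  S[X_2,X_2] = ((0.75)·(0.75) + (-3.25)·(-3.25) + (1.75)·(1.75) + (0.75)·(0.75)) / 3 = 14.75/3 = 4.9167
  S[X_2,X_3] = ((0.75)·(-1.25) + (-3.25)·(4.75) + (1.75)·(-2.25) + (0.75)·(-1.25)) / 3 = -21.25/3 = -7.0833
  S[X_3,X_3] = ((-1.25)·(-1.25) + (4.75)·(4.75) + (-2.25)·(-2.25) + (-1.25)·(-1.25)) / 3 = 30.75/3 = 10.25

S is symmetric (S[j,i] = S[i,j]). Assembling:

S = [[3.3333, 3, -4.3333],
 [3, 4.9167, -7.0833],
 [-4.3333, -7.0833, 10.25]]


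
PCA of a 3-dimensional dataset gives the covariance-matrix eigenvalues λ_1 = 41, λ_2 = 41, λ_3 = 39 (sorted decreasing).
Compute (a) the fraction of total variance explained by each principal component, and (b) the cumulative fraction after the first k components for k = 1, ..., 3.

Step 1 — total variance = trace(Sigma) = Σ λ_i = 41 + 41 + 39 = 121.

Step 2 — fraction explained by component i = λ_i / Σ λ:
  PC1: 41/121 = 0.3388
  PC2: 41/121 = 0.3388
  PC3: 39/121 = 0.3223

Step 3 — cumulative fraction after k components = (λ_1 + ... + λ_k) / Σ λ:
  k = 1: 41/121 = 0.3388
  k = 2: (41 + 41)/121 = 82/121 = 0.6777
  k = 3: (41 + 41 + 39)/121 = 121/121 = 1

Summary (fraction, with percent):

explained: PC1 0.3388 (33.88%), PC2 0.3388 (33.88%), PC3 0.3223 (32.23%);  cumulative: 0.3388, 0.6777, 1


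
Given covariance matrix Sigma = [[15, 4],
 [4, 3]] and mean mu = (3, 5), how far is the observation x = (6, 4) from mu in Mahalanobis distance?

Step 1 — centre the observation: (x - mu) = (3, -1).

Step 2 — invert Sigma. det(Sigma) = 15·3 - (4)² = 29.
  Sigma^{-1} = (1/det) · [[d, -b], [-b, a]] = [[0.1034, -0.1379],
 [-0.1379, 0.5172]].

Step 3 — form the quadratic (x - mu)^T · Sigma^{-1} · (x - mu):
  Sigma^{-1} · (x - mu) = (0.4483, -0.931).
  (x - mu)^T · [Sigma^{-1} · (x - mu)] = (3)·(0.4483) + (-1)·(-0.931) = 2.2759.

Step 4 — take square root: d = √(2.2759) ≈ 1.5086.

d(x, mu) = √(2.2759) ≈ 1.5086
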